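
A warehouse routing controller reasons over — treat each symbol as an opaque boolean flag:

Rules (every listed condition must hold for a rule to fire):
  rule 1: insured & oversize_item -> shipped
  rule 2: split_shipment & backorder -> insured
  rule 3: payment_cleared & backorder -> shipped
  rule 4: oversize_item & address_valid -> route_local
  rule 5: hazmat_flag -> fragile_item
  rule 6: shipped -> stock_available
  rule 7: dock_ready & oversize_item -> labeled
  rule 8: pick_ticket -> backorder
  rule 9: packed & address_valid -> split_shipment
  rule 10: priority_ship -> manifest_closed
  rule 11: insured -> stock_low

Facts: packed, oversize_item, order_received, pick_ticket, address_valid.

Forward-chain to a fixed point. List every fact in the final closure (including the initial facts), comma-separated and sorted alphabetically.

Round 1: rule 4 [oversize_item & address_valid -> route_local]; rule 8 [pick_ticket -> backorder]; rule 9 [packed & address_valid -> split_shipment]. Adds route_local, backorder, split_shipment.
Round 2: rule 2 [split_shipment & backorder -> insured]. Adds insured.
Round 3: rule 1 [insured & oversize_item -> shipped]; rule 11 [insured -> stock_low]. Adds shipped, stock_low.
Round 4: rule 6 [shipped -> stock_available]. Adds stock_available.

address_valid, backorder, insured, order_received, oversize_item, packed, pick_ticket, route_local, shipped, split_shipment, stock_available, stock_low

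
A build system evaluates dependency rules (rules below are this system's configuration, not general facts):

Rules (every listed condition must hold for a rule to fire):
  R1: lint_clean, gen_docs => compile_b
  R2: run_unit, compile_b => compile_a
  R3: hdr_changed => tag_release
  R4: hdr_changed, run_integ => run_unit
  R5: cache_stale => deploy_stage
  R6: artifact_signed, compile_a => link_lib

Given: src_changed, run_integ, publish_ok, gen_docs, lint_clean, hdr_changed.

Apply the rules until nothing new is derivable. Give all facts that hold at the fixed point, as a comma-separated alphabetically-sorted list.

Round 1: R1 [lint_clean, gen_docs => compile_b]; R3 [hdr_changed => tag_release]; R4 [hdr_changed, run_integ => run_unit]. New: compile_b, tag_release, run_unit.
Round 2: R2 [run_unit, compile_b => compile_a]. New: compile_a.

compile_a, compile_b, gen_docs, hdr_changed, lint_clean, publish_ok, run_integ, run_unit, src_changed, tag_release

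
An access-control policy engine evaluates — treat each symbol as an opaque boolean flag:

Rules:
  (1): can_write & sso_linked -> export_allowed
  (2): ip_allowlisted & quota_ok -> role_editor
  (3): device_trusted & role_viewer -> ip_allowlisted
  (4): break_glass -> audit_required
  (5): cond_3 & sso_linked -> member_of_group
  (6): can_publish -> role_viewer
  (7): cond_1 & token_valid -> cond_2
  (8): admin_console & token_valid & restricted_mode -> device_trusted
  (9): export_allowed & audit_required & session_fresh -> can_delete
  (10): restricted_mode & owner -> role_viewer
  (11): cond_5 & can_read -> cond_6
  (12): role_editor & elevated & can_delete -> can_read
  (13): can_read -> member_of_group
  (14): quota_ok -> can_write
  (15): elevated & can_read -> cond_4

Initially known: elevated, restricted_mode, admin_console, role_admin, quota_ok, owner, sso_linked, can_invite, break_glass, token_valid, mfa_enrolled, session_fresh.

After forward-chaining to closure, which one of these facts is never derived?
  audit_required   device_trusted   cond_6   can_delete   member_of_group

Round 1 fires (4), (8), (10), (14), giving audit_required, device_trusted, role_viewer, can_write.
Round 2 fires (1), (3), giving export_allowed, ip_allowlisted.
Round 3 fires (2), (9), giving role_editor, can_delete.
Round 4 fires (12), giving can_read.
Round 5 fires (13), (15), giving member_of_group, cond_4.
Derived: can_delete (round 3), device_trusted (round 1), audit_required (round 1), member_of_group (round 5). cond_6 never appears in any round.

cond_6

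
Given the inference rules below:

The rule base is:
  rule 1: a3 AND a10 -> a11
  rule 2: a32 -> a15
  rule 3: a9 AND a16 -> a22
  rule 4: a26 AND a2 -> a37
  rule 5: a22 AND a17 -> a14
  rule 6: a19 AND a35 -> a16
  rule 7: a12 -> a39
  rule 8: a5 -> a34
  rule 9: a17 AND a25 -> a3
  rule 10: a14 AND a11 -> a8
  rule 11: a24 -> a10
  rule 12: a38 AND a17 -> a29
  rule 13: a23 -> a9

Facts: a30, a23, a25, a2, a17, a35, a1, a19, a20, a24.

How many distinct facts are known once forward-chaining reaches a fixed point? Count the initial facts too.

18

Round 1 — rule 6, rule 9, rule 11, rule 13, derive a16, a3, a10, a9.
Round 2 — rule 1, rule 3, derive a11, a22.
Round 3 — rule 5, derive a14.
Round 4 — rule 10, derive a8.
Closure: {a1, a10, a11, a14, a16, a17, a19, a2, a20, a22, a23, a24, a25, a3, a30, a35, a8, a9} — 18 facts.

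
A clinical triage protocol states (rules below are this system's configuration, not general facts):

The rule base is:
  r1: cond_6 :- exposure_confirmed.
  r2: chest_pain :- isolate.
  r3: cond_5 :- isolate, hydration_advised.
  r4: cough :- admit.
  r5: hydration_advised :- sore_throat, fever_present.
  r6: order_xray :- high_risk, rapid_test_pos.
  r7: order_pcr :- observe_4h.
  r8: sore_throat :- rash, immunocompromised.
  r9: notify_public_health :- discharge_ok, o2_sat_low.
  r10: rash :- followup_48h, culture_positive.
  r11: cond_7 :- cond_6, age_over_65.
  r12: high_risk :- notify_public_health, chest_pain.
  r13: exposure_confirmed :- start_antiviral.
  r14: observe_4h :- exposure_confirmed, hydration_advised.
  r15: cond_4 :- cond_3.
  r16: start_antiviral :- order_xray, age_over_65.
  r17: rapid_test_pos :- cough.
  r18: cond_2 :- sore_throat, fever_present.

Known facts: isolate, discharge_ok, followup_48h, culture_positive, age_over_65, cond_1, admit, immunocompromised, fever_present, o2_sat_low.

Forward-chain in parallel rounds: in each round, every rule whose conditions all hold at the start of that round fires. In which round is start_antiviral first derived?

4

Round 1: r2 [chest_pain :- isolate.]; r4 [cough :- admit.]; r9 [notify_public_health :- discharge_ok, o2_sat_low.]; r10 [rash :- followup_48h, culture_positive.]. New: chest_pain, cough, notify_public_health, rash.
Round 2: r8 [sore_throat :- rash, immunocompromised.]; r12 [high_risk :- notify_public_health, chest_pain.]; r17 [rapid_test_pos :- cough.]. New: sore_throat, high_risk, rapid_test_pos.
Round 3: r5 [hydration_advised :- sore_throat, fever_present.]; r6 [order_xray :- high_risk, rapid_test_pos.]; r18 [cond_2 :- sore_throat, fever_present.]. New: hydration_advised, order_xray, cond_2.
Round 4: r3 [cond_5 :- isolate, hydration_advised.]; r16 [start_antiviral :- order_xray, age_over_65.]. New: cond_5, start_antiviral.
start_antiviral first appears in round 4.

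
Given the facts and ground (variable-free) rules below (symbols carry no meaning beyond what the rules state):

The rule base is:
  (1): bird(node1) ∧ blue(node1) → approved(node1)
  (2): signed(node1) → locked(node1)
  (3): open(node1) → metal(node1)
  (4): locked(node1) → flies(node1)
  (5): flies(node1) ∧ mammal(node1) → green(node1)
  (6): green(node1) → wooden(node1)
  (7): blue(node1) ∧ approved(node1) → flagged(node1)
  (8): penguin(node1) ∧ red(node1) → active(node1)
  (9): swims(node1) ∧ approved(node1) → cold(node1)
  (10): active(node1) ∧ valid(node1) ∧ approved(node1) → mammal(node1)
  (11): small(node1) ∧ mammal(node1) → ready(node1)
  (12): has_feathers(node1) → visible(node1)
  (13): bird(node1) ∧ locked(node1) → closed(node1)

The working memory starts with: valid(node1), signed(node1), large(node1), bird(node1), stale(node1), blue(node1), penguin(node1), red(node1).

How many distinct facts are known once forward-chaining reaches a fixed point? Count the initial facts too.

17

Round 1 — (1), (2), (8), derive approved(node1), locked(node1), active(node1).
Round 2 — (4), (7), (10), (13), derive flies(node1), flagged(node1), mammal(node1), closed(node1).
Round 3 — (5), derive green(node1).
Round 4 — (6), derive wooden(node1).
Closure: {active(node1), approved(node1), bird(node1), blue(node1), closed(node1), flagged(node1), flies(node1), green(node1), large(node1), locked(node1), mammal(node1), penguin(node1), red(node1), signed(node1), stale(node1), valid(node1), wooden(node1)} — 17 facts.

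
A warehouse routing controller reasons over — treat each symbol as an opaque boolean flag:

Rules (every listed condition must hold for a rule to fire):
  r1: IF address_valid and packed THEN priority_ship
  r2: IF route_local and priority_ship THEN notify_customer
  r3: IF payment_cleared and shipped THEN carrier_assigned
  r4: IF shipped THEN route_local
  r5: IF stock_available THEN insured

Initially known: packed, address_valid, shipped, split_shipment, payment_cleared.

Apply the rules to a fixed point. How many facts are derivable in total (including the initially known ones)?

[1] r1 [IF address_valid and packed THEN priority_ship]; r3 [IF payment_cleared and shipped THEN carrier_assigned]; r4 [IF shipped THEN route_local]. ⇒ new: priority_ship, carrier_assigned, route_local.
[2] r2 [IF route_local and priority_ship THEN notify_customer]. ⇒ new: notify_customer.
Closure: {address_valid, carrier_assigned, notify_customer, packed, payment_cleared, priority_ship, route_local, shipped, split_shipment} — 9 facts.

9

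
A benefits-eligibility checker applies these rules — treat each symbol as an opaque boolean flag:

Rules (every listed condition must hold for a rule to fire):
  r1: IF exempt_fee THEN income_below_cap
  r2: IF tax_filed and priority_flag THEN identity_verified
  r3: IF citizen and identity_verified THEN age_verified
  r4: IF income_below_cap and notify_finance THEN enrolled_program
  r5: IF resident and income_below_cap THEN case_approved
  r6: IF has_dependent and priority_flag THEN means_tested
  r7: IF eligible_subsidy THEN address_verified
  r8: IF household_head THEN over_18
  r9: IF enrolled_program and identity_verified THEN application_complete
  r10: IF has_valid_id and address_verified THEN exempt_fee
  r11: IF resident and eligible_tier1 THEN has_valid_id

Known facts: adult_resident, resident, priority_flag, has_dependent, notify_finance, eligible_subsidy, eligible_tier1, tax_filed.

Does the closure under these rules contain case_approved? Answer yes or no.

yes

Round 1 — r2, r6, r7, r11, derive identity_verified, means_tested, address_verified, has_valid_id.
Round 2 — r10, derive exempt_fee.
Round 3 — r1, derive income_below_cap.
Round 4 — r4, r5, derive enrolled_program, case_approved.
Round 5 — r9, derive application_complete.
case_approved appears in round 4, so it is derivable.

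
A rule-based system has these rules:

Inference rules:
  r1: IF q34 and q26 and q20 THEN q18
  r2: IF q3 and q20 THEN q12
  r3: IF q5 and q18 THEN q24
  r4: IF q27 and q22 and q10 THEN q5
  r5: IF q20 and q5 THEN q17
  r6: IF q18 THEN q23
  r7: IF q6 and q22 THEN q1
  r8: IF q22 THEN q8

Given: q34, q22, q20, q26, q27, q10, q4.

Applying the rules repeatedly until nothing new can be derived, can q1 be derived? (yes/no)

Round 1: r1 [IF q34 and q26 and q20 THEN q18]; r4 [IF q27 and q22 and q10 THEN q5]; r8 [IF q22 THEN q8]. New: q18, q5, q8.
Round 2: r3 [IF q5 and q18 THEN q24]; r5 [IF q20 and q5 THEN q17]; r6 [IF q18 THEN q23]. New: q24, q17, q23.
Fixed point reached. q1 is concluded only by r7; r7 needs q6 (never derived).

no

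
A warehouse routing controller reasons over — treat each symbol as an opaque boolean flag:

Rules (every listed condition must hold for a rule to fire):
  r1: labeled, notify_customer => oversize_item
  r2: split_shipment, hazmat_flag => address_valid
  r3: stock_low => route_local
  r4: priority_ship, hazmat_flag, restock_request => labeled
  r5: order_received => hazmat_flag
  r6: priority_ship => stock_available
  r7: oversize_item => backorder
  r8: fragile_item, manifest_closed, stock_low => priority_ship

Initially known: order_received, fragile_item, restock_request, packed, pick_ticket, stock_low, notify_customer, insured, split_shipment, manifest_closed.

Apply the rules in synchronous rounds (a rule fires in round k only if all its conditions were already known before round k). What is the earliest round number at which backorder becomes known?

4

Round 1 fires r3, r5, r8, giving route_local, hazmat_flag, priority_ship.
Round 2 fires r2, r4, r6, giving address_valid, labeled, stock_available.
Round 3 fires r1, giving oversize_item.
Round 4 fires r7, giving backorder.
backorder first appears in round 4.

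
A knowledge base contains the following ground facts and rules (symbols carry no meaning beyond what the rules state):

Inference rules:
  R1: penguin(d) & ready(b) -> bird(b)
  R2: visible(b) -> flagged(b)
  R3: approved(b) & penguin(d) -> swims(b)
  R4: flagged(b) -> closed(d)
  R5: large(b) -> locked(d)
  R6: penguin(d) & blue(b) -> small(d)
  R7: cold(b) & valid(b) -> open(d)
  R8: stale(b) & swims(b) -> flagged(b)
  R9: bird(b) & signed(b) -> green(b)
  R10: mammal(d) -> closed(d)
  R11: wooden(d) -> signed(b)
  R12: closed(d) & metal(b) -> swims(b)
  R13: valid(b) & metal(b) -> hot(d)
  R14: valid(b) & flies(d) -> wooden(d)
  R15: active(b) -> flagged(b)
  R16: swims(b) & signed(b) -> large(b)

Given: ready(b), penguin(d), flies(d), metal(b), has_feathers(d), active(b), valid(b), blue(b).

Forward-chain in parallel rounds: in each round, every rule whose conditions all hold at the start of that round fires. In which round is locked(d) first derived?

5

Round 1: R1 [penguin(d) & ready(b) -> bird(b)]; R6 [penguin(d) & blue(b) -> small(d)]; R13 [valid(b) & metal(b) -> hot(d)]; R14 [valid(b) & flies(d) -> wooden(d)]; R15 [active(b) -> flagged(b)]. Adds bird(b), small(d), hot(d), wooden(d), flagged(b).
Round 2: R4 [flagged(b) -> closed(d)]; R11 [wooden(d) -> signed(b)]. Adds closed(d), signed(b).
Round 3: R9 [bird(b) & signed(b) -> green(b)]; R12 [closed(d) & metal(b) -> swims(b)]. Adds green(b), swims(b).
Round 4: R16 [swims(b) & signed(b) -> large(b)]. Adds large(b).
Round 5: R5 [large(b) -> locked(d)]. Adds locked(d).
locked(d) first appears in round 5.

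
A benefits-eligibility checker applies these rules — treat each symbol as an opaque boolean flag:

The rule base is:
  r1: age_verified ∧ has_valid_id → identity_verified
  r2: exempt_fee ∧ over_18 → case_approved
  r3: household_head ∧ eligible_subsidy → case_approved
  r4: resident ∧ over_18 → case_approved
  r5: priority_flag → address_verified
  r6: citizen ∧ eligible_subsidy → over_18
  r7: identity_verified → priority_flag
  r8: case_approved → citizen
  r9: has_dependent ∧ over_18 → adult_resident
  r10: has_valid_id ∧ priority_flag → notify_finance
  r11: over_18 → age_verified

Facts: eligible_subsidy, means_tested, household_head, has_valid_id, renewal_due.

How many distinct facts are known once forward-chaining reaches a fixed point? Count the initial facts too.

13

[1] r3 [household_head ∧ eligible_subsidy → case_approved]. ⇒ new: case_approved.
[2] r8 [case_approved → citizen]. ⇒ new: citizen.
[3] r6 [citizen ∧ eligible_subsidy → over_18]. ⇒ new: over_18.
[4] r11 [over_18 → age_verified]. ⇒ new: age_verified.
[5] r1 [age_verified ∧ has_valid_id → identity_verified]. ⇒ new: identity_verified.
[6] r7 [identity_verified → priority_flag]. ⇒ new: priority_flag.
[7] r5 [priority_flag → address_verified]; r10 [has_valid_id ∧ priority_flag → notify_finance]. ⇒ new: address_verified, notify_finance.
Closure: {address_verified, age_verified, case_approved, citizen, eligible_subsidy, has_valid_id, household_head, identity_verified, means_tested, notify_finance, over_18, priority_flag, renewal_due} — 13 facts.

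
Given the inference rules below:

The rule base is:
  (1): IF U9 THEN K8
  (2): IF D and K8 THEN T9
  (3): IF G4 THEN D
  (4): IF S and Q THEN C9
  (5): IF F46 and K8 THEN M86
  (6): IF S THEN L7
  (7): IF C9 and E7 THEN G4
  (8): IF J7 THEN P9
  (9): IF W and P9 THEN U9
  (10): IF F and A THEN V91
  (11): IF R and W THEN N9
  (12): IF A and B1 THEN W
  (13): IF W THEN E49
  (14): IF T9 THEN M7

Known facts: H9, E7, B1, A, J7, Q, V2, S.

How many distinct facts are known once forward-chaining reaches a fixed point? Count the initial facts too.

[1] (4) [IF S and Q THEN C9]; (6) [IF S THEN L7]; (8) [IF J7 THEN P9]; (12) [IF A and B1 THEN W]. ⇒ new: C9, L7, P9, W.
[2] (7) [IF C9 and E7 THEN G4]; (9) [IF W and P9 THEN U9]; (13) [IF W THEN E49]. ⇒ new: G4, U9, E49.
[3] (1) [IF U9 THEN K8]; (3) [IF G4 THEN D]. ⇒ new: K8, D.
[4] (2) [IF D and K8 THEN T9]. ⇒ new: T9.
[5] (14) [IF T9 THEN M7]. ⇒ new: M7.
Closure: {A, B1, C9, D, E49, E7, G4, H9, J7, K8, L7, M7, P9, Q, S, T9, U9, V2, W} — 19 facts.

19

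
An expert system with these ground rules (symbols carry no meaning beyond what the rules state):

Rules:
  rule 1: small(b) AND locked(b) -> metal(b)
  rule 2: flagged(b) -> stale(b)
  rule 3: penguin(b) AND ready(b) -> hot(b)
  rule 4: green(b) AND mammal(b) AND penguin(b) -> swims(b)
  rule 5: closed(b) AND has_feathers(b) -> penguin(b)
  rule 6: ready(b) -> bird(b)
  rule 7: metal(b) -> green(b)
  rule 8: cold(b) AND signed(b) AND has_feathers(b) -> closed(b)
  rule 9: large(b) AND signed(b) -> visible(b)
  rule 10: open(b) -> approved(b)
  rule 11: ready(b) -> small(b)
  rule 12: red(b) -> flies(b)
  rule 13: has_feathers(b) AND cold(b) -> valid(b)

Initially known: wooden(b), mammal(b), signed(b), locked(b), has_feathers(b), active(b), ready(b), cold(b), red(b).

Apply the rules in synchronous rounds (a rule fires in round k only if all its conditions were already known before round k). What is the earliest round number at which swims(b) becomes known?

4

Round 1 fires rule 6, rule 8, rule 11, rule 12, rule 13, giving bird(b), closed(b), small(b), flies(b), valid(b).
Round 2 fires rule 1, rule 5, giving metal(b), penguin(b).
Round 3 fires rule 3, rule 7, giving hot(b), green(b).
Round 4 fires rule 4, giving swims(b).
swims(b) first appears in round 4.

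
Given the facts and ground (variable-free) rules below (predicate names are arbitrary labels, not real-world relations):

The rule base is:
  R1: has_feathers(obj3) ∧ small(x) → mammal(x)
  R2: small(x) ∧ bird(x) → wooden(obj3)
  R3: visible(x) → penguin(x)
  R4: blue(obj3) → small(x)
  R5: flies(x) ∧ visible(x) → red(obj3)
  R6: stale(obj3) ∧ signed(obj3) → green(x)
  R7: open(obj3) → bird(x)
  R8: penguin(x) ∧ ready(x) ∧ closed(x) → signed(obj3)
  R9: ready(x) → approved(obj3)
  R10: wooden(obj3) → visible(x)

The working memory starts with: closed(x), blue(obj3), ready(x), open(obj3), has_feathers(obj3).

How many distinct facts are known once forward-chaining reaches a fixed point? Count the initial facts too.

13

Round 1 fires R4, R7, R9, giving small(x), bird(x), approved(obj3).
Round 2 fires R1, R2, giving mammal(x), wooden(obj3).
Round 3 fires R10, giving visible(x).
Round 4 fires R3, giving penguin(x).
Round 5 fires R8, giving signed(obj3).
Closure: {approved(obj3), bird(x), blue(obj3), closed(x), has_feathers(obj3), mammal(x), open(obj3), penguin(x), ready(x), signed(obj3), small(x), visible(x), wooden(obj3)} — 13 facts.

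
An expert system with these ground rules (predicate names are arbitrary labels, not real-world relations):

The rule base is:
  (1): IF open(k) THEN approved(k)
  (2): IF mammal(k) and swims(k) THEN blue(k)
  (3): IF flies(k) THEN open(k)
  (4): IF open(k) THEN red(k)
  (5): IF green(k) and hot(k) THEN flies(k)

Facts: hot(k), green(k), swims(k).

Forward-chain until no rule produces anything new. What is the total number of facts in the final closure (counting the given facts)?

7

Round 1 fires (5), giving flies(k).
Round 2 fires (3), giving open(k).
Round 3 fires (1), (4), giving approved(k), red(k).
Closure: {approved(k), flies(k), green(k), hot(k), open(k), red(k), swims(k)} — 7 facts.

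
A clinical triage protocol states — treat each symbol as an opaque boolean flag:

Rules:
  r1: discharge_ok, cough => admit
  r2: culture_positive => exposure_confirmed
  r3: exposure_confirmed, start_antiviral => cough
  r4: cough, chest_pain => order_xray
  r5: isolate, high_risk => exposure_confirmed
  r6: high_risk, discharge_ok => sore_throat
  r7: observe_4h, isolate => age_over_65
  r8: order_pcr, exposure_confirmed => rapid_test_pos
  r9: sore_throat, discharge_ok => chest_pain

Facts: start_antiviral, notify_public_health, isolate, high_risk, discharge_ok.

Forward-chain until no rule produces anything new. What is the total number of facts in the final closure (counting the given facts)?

11

[1] r5 [isolate, high_risk => exposure_confirmed]; r6 [high_risk, discharge_ok => sore_throat]. ⇒ new: exposure_confirmed, sore_throat.
[2] r3 [exposure_confirmed, start_antiviral => cough]; r9 [sore_throat, discharge_ok => chest_pain]. ⇒ new: cough, chest_pain.
[3] r1 [discharge_ok, cough => admit]; r4 [cough, chest_pain => order_xray]. ⇒ new: admit, order_xray.
Closure: {admit, chest_pain, cough, discharge_ok, exposure_confirmed, high_risk, isolate, notify_public_health, order_xray, sore_throat, start_antiviral} — 11 facts.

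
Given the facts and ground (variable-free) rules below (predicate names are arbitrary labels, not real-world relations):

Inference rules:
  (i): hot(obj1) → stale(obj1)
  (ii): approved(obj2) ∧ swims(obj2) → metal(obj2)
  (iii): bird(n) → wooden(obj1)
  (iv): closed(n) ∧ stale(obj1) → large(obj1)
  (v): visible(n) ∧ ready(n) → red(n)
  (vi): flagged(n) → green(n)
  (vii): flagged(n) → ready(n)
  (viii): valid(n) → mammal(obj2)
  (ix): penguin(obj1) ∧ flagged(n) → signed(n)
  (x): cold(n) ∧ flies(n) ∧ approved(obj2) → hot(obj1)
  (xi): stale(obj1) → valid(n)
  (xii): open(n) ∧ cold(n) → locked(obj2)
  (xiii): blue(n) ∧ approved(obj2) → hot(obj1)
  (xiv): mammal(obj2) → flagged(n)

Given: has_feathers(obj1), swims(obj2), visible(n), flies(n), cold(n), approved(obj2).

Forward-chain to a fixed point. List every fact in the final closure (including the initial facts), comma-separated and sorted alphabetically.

Round 1: (ii) [approved(obj2) ∧ swims(obj2) → metal(obj2)]; (x) [cold(n) ∧ flies(n) ∧ approved(obj2) → hot(obj1)]. Adds metal(obj2), hot(obj1).
Round 2: (i) [hot(obj1) → stale(obj1)]. Adds stale(obj1).
Round 3: (xi) [stale(obj1) → valid(n)]. Adds valid(n).
Round 4: (viii) [valid(n) → mammal(obj2)]. Adds mammal(obj2).
Round 5: (xiv) [mammal(obj2) → flagged(n)]. Adds flagged(n).
Round 6: (vi) [flagged(n) → green(n)]; (vii) [flagged(n) → ready(n)]. Adds green(n), ready(n).
Round 7: (v) [visible(n) ∧ ready(n) → red(n)]. Adds red(n).

approved(obj2), cold(n), flagged(n), flies(n), green(n), has_feathers(obj1), hot(obj1), mammal(obj2), metal(obj2), ready(n), red(n), stale(obj1), swims(obj2), valid(n), visible(n)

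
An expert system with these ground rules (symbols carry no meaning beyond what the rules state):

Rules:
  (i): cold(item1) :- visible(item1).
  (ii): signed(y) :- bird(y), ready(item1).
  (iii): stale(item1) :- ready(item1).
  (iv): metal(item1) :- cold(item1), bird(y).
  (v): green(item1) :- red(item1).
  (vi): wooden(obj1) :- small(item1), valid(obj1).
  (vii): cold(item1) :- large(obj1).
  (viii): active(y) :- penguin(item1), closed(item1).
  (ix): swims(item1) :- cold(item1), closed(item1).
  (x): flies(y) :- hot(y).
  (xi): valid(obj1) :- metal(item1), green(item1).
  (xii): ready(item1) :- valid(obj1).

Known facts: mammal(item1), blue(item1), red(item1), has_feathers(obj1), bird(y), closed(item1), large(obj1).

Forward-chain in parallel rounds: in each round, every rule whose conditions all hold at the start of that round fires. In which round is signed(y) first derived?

5

Round 1 fires (v), (vii), giving green(item1), cold(item1).
Round 2 fires (iv), (ix), giving metal(item1), swims(item1).
Round 3 fires (xi), giving valid(obj1).
Round 4 fires (xii), giving ready(item1).
Round 5 fires (ii), (iii), giving signed(y), stale(item1).
signed(y) first appears in round 5.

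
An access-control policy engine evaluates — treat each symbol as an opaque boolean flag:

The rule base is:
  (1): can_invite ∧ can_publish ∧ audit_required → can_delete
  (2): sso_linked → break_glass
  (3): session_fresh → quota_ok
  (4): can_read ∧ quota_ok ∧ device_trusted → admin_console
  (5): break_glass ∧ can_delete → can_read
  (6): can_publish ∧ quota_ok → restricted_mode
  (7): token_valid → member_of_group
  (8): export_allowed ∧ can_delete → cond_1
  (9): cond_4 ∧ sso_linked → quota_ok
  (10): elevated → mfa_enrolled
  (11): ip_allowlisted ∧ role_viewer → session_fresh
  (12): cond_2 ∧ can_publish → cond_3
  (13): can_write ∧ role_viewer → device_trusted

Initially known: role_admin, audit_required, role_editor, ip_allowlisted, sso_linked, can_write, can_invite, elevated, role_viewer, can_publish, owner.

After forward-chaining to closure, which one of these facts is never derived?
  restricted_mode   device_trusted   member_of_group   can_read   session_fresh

member_of_group

Round 1 fires (1), (2), (10), (11), (13), giving can_delete, break_glass, mfa_enrolled, session_fresh, device_trusted.
Round 2 fires (3), (5), giving quota_ok, can_read.
Round 3 fires (4), (6), giving admin_console, restricted_mode.
Derived: device_trusted (round 1), restricted_mode (round 3), can_read (round 2), session_fresh (round 1). member_of_group never appears in any round.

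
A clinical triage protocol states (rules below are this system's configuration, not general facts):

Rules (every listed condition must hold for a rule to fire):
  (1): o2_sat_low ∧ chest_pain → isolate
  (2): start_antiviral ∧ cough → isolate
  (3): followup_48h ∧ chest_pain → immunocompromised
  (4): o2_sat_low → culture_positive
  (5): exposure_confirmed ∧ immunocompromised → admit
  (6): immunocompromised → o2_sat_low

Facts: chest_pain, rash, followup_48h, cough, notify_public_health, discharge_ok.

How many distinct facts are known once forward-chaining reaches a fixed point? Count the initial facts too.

10

Round 1: (3) [followup_48h ∧ chest_pain → immunocompromised]. New: immunocompromised.
Round 2: (6) [immunocompromised → o2_sat_low]. New: o2_sat_low.
Round 3: (1) [o2_sat_low ∧ chest_pain → isolate]; (4) [o2_sat_low → culture_positive]. New: isolate, culture_positive.
Closure: {chest_pain, cough, culture_positive, discharge_ok, followup_48h, immunocompromised, isolate, notify_public_health, o2_sat_low, rash} — 10 facts.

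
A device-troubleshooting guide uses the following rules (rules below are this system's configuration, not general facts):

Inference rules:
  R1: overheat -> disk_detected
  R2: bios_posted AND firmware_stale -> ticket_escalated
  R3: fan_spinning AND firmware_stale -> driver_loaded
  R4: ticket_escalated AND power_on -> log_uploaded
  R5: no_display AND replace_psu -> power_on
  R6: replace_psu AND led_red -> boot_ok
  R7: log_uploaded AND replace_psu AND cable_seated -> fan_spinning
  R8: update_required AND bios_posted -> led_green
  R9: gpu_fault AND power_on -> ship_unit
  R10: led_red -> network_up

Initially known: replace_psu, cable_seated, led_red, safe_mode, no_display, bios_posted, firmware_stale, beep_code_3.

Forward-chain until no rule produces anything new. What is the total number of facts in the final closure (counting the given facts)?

Round 1 — R2, R5, R6, R10, derive ticket_escalated, power_on, boot_ok, network_up.
Round 2 — R4, derive log_uploaded.
Round 3 — R7, derive fan_spinning.
Round 4 — R3, derive driver_loaded.
Closure: {beep_code_3, bios_posted, boot_ok, cable_seated, driver_loaded, fan_spinning, firmware_stale, led_red, log_uploaded, network_up, no_display, power_on, replace_psu, safe_mode, ticket_escalated} — 15 facts.

15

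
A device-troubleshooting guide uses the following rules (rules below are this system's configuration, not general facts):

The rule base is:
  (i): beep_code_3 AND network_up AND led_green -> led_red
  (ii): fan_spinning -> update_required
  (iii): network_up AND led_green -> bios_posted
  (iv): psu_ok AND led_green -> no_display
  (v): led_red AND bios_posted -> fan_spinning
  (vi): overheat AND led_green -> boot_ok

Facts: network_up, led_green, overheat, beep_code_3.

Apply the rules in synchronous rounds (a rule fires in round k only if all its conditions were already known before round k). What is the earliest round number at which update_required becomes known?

3

Round 1: (i) [beep_code_3 AND network_up AND led_green -> led_red]; (iii) [network_up AND led_green -> bios_posted]; (vi) [overheat AND led_green -> boot_ok]. Adds led_red, bios_posted, boot_ok.
Round 2: (v) [led_red AND bios_posted -> fan_spinning]. Adds fan_spinning.
Round 3: (ii) [fan_spinning -> update_required]. Adds update_required.
update_required first appears in round 3.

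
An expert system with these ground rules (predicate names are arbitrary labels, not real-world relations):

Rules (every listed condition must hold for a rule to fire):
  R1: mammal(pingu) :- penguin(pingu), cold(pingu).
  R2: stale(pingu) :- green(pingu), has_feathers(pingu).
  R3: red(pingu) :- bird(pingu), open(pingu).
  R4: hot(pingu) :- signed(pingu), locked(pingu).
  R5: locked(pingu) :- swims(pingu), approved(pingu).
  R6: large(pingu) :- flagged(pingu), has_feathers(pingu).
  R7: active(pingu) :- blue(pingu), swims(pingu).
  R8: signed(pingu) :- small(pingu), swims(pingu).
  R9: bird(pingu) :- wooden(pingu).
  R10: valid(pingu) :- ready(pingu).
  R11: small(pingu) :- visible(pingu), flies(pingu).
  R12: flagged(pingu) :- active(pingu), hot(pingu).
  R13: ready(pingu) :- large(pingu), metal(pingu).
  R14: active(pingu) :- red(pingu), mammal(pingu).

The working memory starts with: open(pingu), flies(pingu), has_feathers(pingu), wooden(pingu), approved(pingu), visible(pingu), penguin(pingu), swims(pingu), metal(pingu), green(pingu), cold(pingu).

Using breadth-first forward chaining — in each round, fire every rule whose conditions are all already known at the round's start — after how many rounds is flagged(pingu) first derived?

4

Round 1: R1 [mammal(pingu) :- penguin(pingu), cold(pingu).]; R2 [stale(pingu) :- green(pingu), has_feathers(pingu).]; R5 [locked(pingu) :- swims(pingu), approved(pingu).]; R9 [bird(pingu) :- wooden(pingu).]; R11 [small(pingu) :- visible(pingu), flies(pingu).]. New: mammal(pingu), stale(pingu), locked(pingu), bird(pingu), small(pingu).
Round 2: R3 [red(pingu) :- bird(pingu), open(pingu).]; R8 [signed(pingu) :- small(pingu), swims(pingu).]. New: red(pingu), signed(pingu).
Round 3: R4 [hot(pingu) :- signed(pingu), locked(pingu).]; R14 [active(pingu) :- red(pingu), mammal(pingu).]. New: hot(pingu), active(pingu).
Round 4: R12 [flagged(pingu) :- active(pingu), hot(pingu).]. New: flagged(pingu).
flagged(pingu) first appears in round 4.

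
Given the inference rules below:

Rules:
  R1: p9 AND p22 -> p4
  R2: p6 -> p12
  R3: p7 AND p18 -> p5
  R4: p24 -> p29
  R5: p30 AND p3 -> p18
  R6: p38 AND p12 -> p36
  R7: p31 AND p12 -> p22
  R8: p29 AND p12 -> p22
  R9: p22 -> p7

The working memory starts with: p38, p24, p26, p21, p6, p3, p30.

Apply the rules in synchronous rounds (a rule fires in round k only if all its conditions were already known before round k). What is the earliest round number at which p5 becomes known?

4

Round 1: R2 [p6 -> p12]; R4 [p24 -> p29]; R5 [p30 AND p3 -> p18]. New: p12, p29, p18.
Round 2: R6 [p38 AND p12 -> p36]; R8 [p29 AND p12 -> p22]. New: p36, p22.
Round 3: R9 [p22 -> p7]. New: p7.
Round 4: R3 [p7 AND p18 -> p5]. New: p5.
p5 first appears in round 4.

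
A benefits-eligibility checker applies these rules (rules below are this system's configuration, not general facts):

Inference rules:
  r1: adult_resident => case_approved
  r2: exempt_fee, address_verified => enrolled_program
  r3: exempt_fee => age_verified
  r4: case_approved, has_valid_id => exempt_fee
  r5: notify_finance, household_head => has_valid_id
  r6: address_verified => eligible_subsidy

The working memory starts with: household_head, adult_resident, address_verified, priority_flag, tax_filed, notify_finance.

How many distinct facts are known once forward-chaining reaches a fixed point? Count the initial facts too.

12

Round 1: r1 [adult_resident => case_approved]; r5 [notify_finance, household_head => has_valid_id]; r6 [address_verified => eligible_subsidy]. New: case_approved, has_valid_id, eligible_subsidy.
Round 2: r4 [case_approved, has_valid_id => exempt_fee]. New: exempt_fee.
Round 3: r2 [exempt_fee, address_verified => enrolled_program]; r3 [exempt_fee => age_verified]. New: enrolled_program, age_verified.
Closure: {address_verified, adult_resident, age_verified, case_approved, eligible_subsidy, enrolled_program, exempt_fee, has_valid_id, household_head, notify_finance, priority_flag, tax_filed} — 12 facts.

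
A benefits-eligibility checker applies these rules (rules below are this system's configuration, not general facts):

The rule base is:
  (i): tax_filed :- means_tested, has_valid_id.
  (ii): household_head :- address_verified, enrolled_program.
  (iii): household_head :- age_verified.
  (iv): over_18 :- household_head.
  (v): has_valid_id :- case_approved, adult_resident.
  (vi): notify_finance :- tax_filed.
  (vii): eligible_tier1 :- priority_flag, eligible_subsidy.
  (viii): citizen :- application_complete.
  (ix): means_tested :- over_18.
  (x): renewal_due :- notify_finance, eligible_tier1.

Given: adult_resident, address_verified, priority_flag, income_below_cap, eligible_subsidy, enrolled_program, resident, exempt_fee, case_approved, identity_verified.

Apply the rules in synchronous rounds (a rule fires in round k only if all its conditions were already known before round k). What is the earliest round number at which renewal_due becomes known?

Round 1: (ii) [household_head :- address_verified, enrolled_program.]; (v) [has_valid_id :- case_approved, adult_resident.]; (vii) [eligible_tier1 :- priority_flag, eligible_subsidy.]. New: household_head, has_valid_id, eligible_tier1.
Round 2: (iv) [over_18 :- household_head.]. New: over_18.
Round 3: (ix) [means_tested :- over_18.]. New: means_tested.
Round 4: (i) [tax_filed :- means_tested, has_valid_id.]. New: tax_filed.
Round 5: (vi) [notify_finance :- tax_filed.]. New: notify_finance.
Round 6: (x) [renewal_due :- notify_finance, eligible_tier1.]. New: renewal_due.
renewal_due first appears in round 6.

6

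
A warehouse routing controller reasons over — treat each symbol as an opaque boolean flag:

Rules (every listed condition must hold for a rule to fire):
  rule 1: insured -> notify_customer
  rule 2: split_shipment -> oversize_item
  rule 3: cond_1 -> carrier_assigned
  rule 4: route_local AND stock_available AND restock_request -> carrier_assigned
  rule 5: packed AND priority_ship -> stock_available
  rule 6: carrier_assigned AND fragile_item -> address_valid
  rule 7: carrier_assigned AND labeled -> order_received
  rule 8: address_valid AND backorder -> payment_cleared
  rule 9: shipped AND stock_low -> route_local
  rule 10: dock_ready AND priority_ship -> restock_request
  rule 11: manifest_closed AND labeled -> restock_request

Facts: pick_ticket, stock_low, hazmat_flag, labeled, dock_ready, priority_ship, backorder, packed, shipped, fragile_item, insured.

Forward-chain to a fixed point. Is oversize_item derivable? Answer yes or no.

no

Round 1 fires rule 1, rule 5, rule 9, rule 10, giving notify_customer, stock_available, route_local, restock_request.
Round 2 fires rule 4, giving carrier_assigned.
Round 3 fires rule 6, rule 7, giving address_valid, order_received.
Round 4 fires rule 8, giving payment_cleared.
Fixed point reached. oversize_item is concluded only by rule 2; rule 2 needs split_shipment (never derived).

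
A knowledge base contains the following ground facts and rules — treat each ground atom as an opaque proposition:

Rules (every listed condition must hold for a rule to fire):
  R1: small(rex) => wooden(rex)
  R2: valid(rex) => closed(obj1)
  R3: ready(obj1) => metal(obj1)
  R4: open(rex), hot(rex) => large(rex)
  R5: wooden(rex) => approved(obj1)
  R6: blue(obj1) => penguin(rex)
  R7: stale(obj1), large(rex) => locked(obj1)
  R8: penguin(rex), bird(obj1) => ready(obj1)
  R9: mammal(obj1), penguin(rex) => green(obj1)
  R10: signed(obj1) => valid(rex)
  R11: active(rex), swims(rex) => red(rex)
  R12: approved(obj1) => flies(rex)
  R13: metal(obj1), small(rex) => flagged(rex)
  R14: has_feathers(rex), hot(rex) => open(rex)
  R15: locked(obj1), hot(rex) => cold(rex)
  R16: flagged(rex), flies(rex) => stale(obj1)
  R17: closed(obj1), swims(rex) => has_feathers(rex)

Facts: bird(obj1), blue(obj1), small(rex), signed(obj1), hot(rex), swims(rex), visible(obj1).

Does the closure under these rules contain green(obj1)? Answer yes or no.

Round 1 — R1, R6, R10, derive wooden(rex), penguin(rex), valid(rex).
Round 2 — R2, R5, R8, derive closed(obj1), approved(obj1), ready(obj1).
Round 3 — R3, R12, R17, derive metal(obj1), flies(rex), has_feathers(rex).
Round 4 — R13, R14, derive flagged(rex), open(rex).
Round 5 — R4, R16, derive large(rex), stale(obj1).
Round 6 — R7, derive locked(obj1).
Round 7 — R15, derive cold(rex).
Fixed point reached. green(obj1) is concluded only by R9; R9 needs mammal(obj1) (never derived).

no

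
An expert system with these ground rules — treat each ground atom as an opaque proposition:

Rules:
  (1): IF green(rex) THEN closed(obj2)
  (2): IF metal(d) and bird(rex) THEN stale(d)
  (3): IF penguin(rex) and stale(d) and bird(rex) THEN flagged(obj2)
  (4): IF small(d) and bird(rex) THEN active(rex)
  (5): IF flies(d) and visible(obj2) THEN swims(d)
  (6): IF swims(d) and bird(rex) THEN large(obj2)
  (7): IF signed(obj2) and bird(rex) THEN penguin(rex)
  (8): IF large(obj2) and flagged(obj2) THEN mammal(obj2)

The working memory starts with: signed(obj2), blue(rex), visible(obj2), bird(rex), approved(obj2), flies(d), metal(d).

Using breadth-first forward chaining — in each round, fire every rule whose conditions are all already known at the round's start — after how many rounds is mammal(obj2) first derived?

3

[1] (2) [IF metal(d) and bird(rex) THEN stale(d)]; (5) [IF flies(d) and visible(obj2) THEN swims(d)]; (7) [IF signed(obj2) and bird(rex) THEN penguin(rex)]. ⇒ new: stale(d), swims(d), penguin(rex).
[2] (3) [IF penguin(rex) and stale(d) and bird(rex) THEN flagged(obj2)]; (6) [IF swims(d) and bird(rex) THEN large(obj2)]. ⇒ new: flagged(obj2), large(obj2).
[3] (8) [IF large(obj2) and flagged(obj2) THEN mammal(obj2)]. ⇒ new: mammal(obj2).
mammal(obj2) first appears in round 3.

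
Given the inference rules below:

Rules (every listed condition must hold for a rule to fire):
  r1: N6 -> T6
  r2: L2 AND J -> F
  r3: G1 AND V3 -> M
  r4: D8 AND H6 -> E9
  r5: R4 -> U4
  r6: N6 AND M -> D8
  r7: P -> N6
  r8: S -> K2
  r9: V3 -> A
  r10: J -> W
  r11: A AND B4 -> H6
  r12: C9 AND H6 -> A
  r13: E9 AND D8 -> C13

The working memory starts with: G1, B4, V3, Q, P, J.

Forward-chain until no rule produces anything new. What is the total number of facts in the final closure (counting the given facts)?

15

[1] r3 [G1 AND V3 -> M]; r7 [P -> N6]; r9 [V3 -> A]; r10 [J -> W]. ⇒ new: M, N6, A, W.
[2] r1 [N6 -> T6]; r6 [N6 AND M -> D8]; r11 [A AND B4 -> H6]. ⇒ new: T6, D8, H6.
[3] r4 [D8 AND H6 -> E9]. ⇒ new: E9.
[4] r13 [E9 AND D8 -> C13]. ⇒ new: C13.
Closure: {A, B4, C13, D8, E9, G1, H6, J, M, N6, P, Q, T6, V3, W} — 15 facts.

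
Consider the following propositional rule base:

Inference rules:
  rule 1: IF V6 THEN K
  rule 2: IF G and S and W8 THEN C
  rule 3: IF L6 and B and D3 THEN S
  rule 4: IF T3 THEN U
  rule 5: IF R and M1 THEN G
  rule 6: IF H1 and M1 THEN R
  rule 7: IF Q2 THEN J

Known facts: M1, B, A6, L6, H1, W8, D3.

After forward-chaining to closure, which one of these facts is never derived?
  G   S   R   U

U

[1] rule 3 [IF L6 and B and D3 THEN S]; rule 6 [IF H1 and M1 THEN R]. ⇒ new: S, R.
[2] rule 5 [IF R and M1 THEN G]. ⇒ new: G.
[3] rule 2 [IF G and S and W8 THEN C]. ⇒ new: C.
Derived: G (round 2), R (round 1), S (round 1). U never appears in any round.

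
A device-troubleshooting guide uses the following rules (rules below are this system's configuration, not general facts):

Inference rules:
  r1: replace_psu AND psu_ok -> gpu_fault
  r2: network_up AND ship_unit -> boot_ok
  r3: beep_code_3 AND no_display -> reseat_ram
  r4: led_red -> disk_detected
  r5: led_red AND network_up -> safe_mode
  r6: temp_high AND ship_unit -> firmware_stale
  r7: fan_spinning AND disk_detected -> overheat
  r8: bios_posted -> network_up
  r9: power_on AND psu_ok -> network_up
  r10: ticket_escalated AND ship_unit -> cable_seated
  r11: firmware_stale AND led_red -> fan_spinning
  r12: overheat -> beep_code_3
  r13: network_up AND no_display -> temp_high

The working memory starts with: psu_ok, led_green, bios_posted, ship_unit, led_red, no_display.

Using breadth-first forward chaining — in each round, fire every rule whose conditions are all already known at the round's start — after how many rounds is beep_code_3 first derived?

Round 1 fires r4, r8, giving disk_detected, network_up.
Round 2 fires r2, r5, r13, giving boot_ok, safe_mode, temp_high.
Round 3 fires r6, giving firmware_stale.
Round 4 fires r11, giving fan_spinning.
Round 5 fires r7, giving overheat.
Round 6 fires r12, giving beep_code_3.
beep_code_3 first appears in round 6.

6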